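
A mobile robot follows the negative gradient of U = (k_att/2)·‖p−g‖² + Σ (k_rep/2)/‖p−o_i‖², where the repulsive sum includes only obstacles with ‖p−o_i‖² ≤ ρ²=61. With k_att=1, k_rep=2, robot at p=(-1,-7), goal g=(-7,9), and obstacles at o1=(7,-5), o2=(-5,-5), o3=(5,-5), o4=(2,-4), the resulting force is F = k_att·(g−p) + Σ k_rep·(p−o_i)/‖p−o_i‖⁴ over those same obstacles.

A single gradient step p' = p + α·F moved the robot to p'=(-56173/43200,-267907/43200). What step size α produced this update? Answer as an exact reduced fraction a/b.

α = 1/20

F_att = 1·(g−p) = 1·(-6,16) = (-6.0000,16.0000)
o1: d²=68 > ρ²=61 → inactive
o2: d²=20 ≤ ρ²=61; F_rep = 2·(4,-2)/20² = (0.0200,-0.0100)
o3: d²=40 ≤ ρ²=61; F_rep = 2·(-6,-2)/40² = (-0.0075,-0.0025)
o4: d²=18 ≤ ρ²=61; F_rep = 2·(-3,-3)/18² = (-0.0185,-0.0185)
F = F_att + ΣF_rep = (-6.0060,15.9690)
Δp = p'−p = (-0.3003,0.7984); α = Δx/Fx = (-12973/43200) / (-12973/2160) = 1/20
check: Δy/Fy = (34493/43200) / (34493/2160) = 1/20 ✓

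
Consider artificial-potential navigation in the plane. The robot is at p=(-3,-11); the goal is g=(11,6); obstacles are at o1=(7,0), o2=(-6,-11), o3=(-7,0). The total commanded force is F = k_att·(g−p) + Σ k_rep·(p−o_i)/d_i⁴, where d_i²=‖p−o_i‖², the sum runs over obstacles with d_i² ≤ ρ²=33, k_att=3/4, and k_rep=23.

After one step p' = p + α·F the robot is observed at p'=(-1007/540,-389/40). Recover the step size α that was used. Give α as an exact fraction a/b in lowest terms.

α = 1/10

F_att = 3/4·(g−p) = 3/4·(14,17) = (10.5000,12.7500)
o1: d²=221 > ρ²=33 → inactive
o2: d²=9 ≤ ρ²=33; F_rep = 23·(3,0)/9² = (0.8519,0.0000)
o3: d²=137 > ρ²=33 → inactive
F = F_att + ΣF_rep = (11.3519,12.7500)
Δp = p'−p = (1.1352,1.2750); α = Δx/Fx = (613/540) / (613/54) = 1/10
check: Δy/Fy = (51/40) / (51/4) = 1/10 ✓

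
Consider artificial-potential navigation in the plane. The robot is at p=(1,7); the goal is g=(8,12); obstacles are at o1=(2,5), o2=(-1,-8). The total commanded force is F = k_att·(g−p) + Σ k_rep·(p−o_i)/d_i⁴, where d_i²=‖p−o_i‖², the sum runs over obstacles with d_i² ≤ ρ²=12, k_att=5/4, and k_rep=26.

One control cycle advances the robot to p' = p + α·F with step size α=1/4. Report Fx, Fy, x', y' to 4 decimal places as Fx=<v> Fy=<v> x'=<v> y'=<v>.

Fx=7.7100 Fy=8.3300 x'=2.9275 y'=9.0825

F_att = 5/4·(g−p) = 5/4·(7,5) = (8.7500,6.2500)
o1: d²=5 ≤ ρ²=12; F_rep = 26·(-1,2)/5² = (-1.0400,2.0800)
o2: d²=229 > ρ²=12 → inactive
F = F_att + ΣF_rep = (7.7100,8.3300)
p' = p + 1/4·F = (2.9275,9.0825)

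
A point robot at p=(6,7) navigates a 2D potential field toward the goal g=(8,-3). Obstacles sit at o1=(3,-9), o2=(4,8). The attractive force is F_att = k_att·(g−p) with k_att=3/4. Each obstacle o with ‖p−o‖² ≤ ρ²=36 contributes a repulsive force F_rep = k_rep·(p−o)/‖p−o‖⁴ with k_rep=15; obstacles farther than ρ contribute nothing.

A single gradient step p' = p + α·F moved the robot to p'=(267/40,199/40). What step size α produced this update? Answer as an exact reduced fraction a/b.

α = 1/4

F_att = 3/4·(g−p) = 3/4·(2,-10) = (1.5000,-7.5000)
o1: d²=265 > ρ²=36 → inactive
o2: d²=5 ≤ ρ²=36; F_rep = 15·(2,-1)/5² = (1.2000,-0.6000)
F = F_att + ΣF_rep = (2.7000,-8.1000)
Δp = p'−p = (0.6750,-2.0250); α = Δx/Fx = (27/40) / (27/10) = 1/4
check: Δy/Fy = (-81/40) / (-81/10) = 1/4 ✓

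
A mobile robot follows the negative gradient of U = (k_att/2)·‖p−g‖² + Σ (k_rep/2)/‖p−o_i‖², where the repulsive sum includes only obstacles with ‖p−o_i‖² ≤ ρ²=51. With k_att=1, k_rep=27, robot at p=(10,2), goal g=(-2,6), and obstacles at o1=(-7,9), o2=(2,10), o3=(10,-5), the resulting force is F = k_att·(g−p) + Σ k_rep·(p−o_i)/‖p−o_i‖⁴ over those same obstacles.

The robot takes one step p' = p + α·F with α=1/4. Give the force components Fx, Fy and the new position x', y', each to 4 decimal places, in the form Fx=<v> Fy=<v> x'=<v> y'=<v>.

Fx=-12.0000 Fy=4.0787 x'=7.0000 y'=3.0197

F_att = 1·(g−p) = 1·(-12,4) = (-12.0000,4.0000)
o1: d²=338 > ρ²=51 → inactive
o2: d²=128 > ρ²=51 → inactive
o3: d²=49 ≤ ρ²=51; F_rep = 27·(0,7)/49² = (0.0000,0.0787)
F = F_att + ΣF_rep = (-12.0000,4.0787)
p' = p + 1/4·F = (7.0000,3.0197)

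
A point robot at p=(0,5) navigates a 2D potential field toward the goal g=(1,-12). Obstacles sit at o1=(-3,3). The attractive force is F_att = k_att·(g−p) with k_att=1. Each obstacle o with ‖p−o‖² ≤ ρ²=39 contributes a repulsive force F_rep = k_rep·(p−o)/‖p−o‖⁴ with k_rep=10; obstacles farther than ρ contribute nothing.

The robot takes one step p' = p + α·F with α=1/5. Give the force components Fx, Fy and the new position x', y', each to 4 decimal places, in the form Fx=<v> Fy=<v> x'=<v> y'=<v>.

F_att = 1·(g−p) = 1·(1,-17) = (1.0000,-17.0000)
o1: d²=13 ≤ ρ²=39; F_rep = 10·(3,2)/13² = (0.1775,0.1183)
F = F_att + ΣF_rep = (1.1775,-16.8817)
p' = p + 1/5·F = (0.2355,1.6237)

Fx=1.1775 Fy=-16.8817 x'=0.2355 y'=1.6237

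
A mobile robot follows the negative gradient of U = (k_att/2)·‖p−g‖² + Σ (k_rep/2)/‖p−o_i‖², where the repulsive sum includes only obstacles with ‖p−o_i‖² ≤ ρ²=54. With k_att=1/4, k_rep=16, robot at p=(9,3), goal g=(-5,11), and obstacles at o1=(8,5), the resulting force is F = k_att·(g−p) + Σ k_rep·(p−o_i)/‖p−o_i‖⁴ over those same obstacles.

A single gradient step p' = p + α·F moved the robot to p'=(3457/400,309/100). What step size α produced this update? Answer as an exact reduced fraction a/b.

F_att = 1/4·(g−p) = 1/4·(-14,8) = (-3.5000,2.0000)
o1: d²=5 ≤ ρ²=54; F_rep = 16·(1,-2)/5² = (0.6400,-1.2800)
F = F_att + ΣF_rep = (-2.8600,0.7200)
Δp = p'−p = (-0.3575,0.0900); α = Δx/Fx = (-143/400) / (-143/50) = 1/8
check: Δy/Fy = (9/100) / (18/25) = 1/8 ✓

α = 1/8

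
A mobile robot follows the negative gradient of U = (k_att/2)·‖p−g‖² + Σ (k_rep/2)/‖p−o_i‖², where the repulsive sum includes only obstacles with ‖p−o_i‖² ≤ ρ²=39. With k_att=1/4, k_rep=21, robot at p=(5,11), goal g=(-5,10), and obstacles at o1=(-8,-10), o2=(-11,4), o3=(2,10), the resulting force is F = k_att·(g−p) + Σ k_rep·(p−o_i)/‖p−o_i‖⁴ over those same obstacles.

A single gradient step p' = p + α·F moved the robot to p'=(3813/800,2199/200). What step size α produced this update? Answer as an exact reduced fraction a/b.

α = 1/8

F_att = 1/4·(g−p) = 1/4·(-10,-1) = (-2.5000,-0.2500)
o1: d²=610 > ρ²=39 → inactive
o2: d²=305 > ρ²=39 → inactive
o3: d²=10 ≤ ρ²=39; F_rep = 21·(3,1)/10² = (0.6300,0.2100)
F = F_att + ΣF_rep = (-1.8700,-0.0400)
Δp = p'−p = (-0.2338,-0.0050); α = Δx/Fx = (-187/800) / (-187/100) = 1/8
check: Δy/Fy = (-1/200) / (-1/25) = 1/8 ✓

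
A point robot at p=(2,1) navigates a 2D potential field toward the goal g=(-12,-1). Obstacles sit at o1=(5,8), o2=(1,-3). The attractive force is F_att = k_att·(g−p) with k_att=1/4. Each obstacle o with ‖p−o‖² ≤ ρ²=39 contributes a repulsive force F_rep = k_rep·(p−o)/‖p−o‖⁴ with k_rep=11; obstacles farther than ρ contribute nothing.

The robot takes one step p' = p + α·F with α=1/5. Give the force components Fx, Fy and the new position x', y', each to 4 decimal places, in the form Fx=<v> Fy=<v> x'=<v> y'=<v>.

Fx=-3.4619 Fy=-0.3478 x'=1.3076 y'=0.9304

F_att = 1/4·(g−p) = 1/4·(-14,-2) = (-3.5000,-0.5000)
o1: d²=58 > ρ²=39 → inactive
o2: d²=17 ≤ ρ²=39; F_rep = 11·(1,4)/17² = (0.0381,0.1522)
F = F_att + ΣF_rep = (-3.4619,-0.3478)
p' = p + 1/5·F = (1.3076,0.9304)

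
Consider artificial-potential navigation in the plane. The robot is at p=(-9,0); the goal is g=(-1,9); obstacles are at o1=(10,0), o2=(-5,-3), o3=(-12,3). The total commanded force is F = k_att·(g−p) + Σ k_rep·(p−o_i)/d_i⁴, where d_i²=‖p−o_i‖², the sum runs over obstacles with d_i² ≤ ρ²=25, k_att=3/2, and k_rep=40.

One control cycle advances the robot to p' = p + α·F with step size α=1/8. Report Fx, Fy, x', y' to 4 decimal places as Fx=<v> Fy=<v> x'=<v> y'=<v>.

Fx=12.1144 Fy=13.3216 x'=-7.4857 y'=1.6652

F_att = 3/2·(g−p) = 3/2·(8,9) = (12.0000,13.5000)
o1: d²=361 > ρ²=25 → inactive
o2: d²=25 ≤ ρ²=25; F_rep = 40·(-4,3)/25² = (-0.2560,0.1920)
o3: d²=18 ≤ ρ²=25; F_rep = 40·(3,-3)/18² = (0.3704,-0.3704)
F = F_att + ΣF_rep = (12.1144,13.3216)
p' = p + 1/8·F = (-7.4857,1.6652)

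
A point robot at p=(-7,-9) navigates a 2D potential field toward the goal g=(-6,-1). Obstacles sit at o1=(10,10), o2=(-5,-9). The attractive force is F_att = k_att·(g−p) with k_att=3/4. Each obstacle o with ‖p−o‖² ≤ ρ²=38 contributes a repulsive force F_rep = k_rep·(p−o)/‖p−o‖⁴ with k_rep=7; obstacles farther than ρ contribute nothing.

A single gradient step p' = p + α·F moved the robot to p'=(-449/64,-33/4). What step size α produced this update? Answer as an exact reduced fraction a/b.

α = 1/8

F_att = 3/4·(g−p) = 3/4·(1,8) = (0.7500,6.0000)
o1: d²=650 > ρ²=38 → inactive
o2: d²=4 ≤ ρ²=38; F_rep = 7·(-2,0)/4² = (-0.8750,0.0000)
F = F_att + ΣF_rep = (-0.1250,6.0000)
Δp = p'−p = (-0.0156,0.7500); α = Δx/Fx = (-1/64) / (-1/8) = 1/8
check: Δy/Fy = (3/4) / (6) = 1/8 ✓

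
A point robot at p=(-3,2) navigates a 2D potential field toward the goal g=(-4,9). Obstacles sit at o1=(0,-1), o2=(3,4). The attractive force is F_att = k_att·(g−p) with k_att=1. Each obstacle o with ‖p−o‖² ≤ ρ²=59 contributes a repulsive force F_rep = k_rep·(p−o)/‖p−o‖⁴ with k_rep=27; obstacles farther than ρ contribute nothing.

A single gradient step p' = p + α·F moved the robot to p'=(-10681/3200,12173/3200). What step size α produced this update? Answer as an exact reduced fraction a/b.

F_att = 1·(g−p) = 1·(-1,7) = (-1.0000,7.0000)
o1: d²=18 ≤ ρ²=59; F_rep = 27·(-3,3)/18² = (-0.2500,0.2500)
o2: d²=40 ≤ ρ²=59; F_rep = 27·(-6,-2)/40² = (-0.1013,-0.0338)
F = F_att + ΣF_rep = (-1.3513,7.2162)
Δp = p'−p = (-0.3378,1.8041); α = Δx/Fx = (-1081/3200) / (-1081/800) = 1/4
check: Δy/Fy = (5773/3200) / (5773/800) = 1/4 ✓

α = 1/4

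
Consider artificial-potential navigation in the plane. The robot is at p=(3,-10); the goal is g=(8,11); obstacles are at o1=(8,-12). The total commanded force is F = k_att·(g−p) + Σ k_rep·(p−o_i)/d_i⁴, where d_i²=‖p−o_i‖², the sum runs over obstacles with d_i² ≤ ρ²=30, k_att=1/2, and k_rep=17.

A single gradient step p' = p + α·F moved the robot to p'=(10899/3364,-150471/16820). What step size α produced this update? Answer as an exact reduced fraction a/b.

F_att = 1/2·(g−p) = 1/2·(5,21) = (2.5000,10.5000)
o1: d²=29 ≤ ρ²=30; F_rep = 17·(-5,2)/29² = (-0.1011,0.0404)
F = F_att + ΣF_rep = (2.3989,10.5404)
Δp = p'−p = (0.2399,1.0540); α = Δx/Fx = (807/3364) / (4035/1682) = 1/10
check: Δy/Fy = (17729/16820) / (17729/1682) = 1/10 ✓

α = 1/10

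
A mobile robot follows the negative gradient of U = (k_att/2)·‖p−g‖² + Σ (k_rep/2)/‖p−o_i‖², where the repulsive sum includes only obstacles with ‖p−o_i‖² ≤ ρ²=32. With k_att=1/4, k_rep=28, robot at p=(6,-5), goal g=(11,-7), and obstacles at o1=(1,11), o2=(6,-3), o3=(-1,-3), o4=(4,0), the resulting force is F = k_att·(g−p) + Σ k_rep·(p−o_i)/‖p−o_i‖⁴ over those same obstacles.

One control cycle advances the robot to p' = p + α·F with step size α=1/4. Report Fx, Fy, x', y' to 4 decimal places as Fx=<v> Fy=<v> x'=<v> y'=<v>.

F_att = 1/4·(g−p) = 1/4·(5,-2) = (1.2500,-0.5000)
o1: d²=281 > ρ²=32 → inactive
o2: d²=4 ≤ ρ²=32; F_rep = 28·(0,-2)/4² = (0.0000,-3.5000)
o3: d²=53 > ρ²=32 → inactive
o4: d²=29 ≤ ρ²=32; F_rep = 28·(2,-5)/29² = (0.0666,-0.1665)
F = F_att + ΣF_rep = (1.3166,-4.1665)
p' = p + 1/4·F = (6.3291,-6.0416)

Fx=1.3166 Fy=-4.1665 x'=6.3291 y'=-6.0416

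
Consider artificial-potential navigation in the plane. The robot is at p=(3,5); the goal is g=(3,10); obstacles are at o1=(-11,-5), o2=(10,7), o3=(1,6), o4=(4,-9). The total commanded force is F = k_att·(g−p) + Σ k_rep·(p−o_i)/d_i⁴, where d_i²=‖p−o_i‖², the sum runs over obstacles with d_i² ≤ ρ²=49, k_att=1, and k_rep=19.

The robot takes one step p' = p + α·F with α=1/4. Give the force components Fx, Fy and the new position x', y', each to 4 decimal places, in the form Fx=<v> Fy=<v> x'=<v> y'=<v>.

F_att = 1·(g−p) = 1·(0,5) = (0.0000,5.0000)
o1: d²=296 > ρ²=49 → inactive
o2: d²=53 > ρ²=49 → inactive
o3: d²=5 ≤ ρ²=49; F_rep = 19·(2,-1)/5² = (1.5200,-0.7600)
o4: d²=197 > ρ²=49 → inactive
F = F_att + ΣF_rep = (1.5200,4.2400)
p' = p + 1/4·F = (3.3800,6.0600)

Fx=1.5200 Fy=4.2400 x'=3.3800 y'=6.0600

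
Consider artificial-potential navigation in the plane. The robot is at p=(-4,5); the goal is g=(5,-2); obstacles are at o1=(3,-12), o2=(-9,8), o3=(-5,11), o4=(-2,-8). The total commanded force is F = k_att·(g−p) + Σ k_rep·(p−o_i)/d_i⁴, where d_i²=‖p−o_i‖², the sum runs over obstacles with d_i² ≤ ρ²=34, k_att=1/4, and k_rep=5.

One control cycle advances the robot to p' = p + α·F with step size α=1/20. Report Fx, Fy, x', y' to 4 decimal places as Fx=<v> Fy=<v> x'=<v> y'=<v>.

F_att = 1/4·(g−p) = 1/4·(9,-7) = (2.2500,-1.7500)
o1: d²=338 > ρ²=34 → inactive
o2: d²=34 ≤ ρ²=34; F_rep = 5·(5,-3)/34² = (0.0216,-0.0130)
o3: d²=37 > ρ²=34 → inactive
o4: d²=173 > ρ²=34 → inactive
F = F_att + ΣF_rep = (2.2716,-1.7630)
p' = p + 1/20·F = (-3.8864,4.9119)

Fx=2.2716 Fy=-1.7630 x'=-3.8864 y'=4.9119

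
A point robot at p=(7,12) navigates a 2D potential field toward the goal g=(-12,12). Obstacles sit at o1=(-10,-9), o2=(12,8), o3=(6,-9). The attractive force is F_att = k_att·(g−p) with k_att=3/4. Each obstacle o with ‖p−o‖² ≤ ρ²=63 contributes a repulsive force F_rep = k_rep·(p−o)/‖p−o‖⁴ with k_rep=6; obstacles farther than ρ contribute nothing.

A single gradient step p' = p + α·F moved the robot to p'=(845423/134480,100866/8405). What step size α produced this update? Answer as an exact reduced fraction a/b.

α = 1/20

F_att = 3/4·(g−p) = 3/4·(-19,0) = (-14.2500,0.0000)
o1: d²=730 > ρ²=63 → inactive
o2: d²=41 ≤ ρ²=63; F_rep = 6·(-5,4)/41² = (-0.0178,0.0143)
o3: d²=442 > ρ²=63 → inactive
F = F_att + ΣF_rep = (-14.2678,0.0143)
Δp = p'−p = (-0.7134,0.0007); α = Δx/Fx = (-95937/134480) / (-95937/6724) = 1/20
check: Δy/Fy = (6/8405) / (24/1681) = 1/20 ✓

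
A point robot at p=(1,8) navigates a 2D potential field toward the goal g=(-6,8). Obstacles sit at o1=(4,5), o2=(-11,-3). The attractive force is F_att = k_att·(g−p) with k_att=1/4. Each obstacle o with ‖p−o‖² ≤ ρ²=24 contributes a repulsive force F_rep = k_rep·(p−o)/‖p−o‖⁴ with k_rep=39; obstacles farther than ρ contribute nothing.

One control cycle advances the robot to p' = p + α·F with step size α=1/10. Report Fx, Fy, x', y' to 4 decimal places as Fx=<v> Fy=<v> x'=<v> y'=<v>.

F_att = 1/4·(g−p) = 1/4·(-7,0) = (-1.7500,0.0000)
o1: d²=18 ≤ ρ²=24; F_rep = 39·(-3,3)/18² = (-0.3611,0.3611)
o2: d²=265 > ρ²=24 → inactive
F = F_att + ΣF_rep = (-2.1111,0.3611)
p' = p + 1/10·F = (0.7889,8.0361)

Fx=-2.1111 Fy=0.3611 x'=0.7889 y'=8.0361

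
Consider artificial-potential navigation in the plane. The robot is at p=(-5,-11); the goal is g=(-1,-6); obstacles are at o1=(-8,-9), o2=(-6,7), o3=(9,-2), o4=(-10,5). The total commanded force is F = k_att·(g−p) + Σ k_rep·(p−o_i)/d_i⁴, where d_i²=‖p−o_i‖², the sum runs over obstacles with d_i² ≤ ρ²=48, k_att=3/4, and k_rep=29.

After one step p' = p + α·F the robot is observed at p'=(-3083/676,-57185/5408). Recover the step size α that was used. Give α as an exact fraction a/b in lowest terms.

α = 1/8

F_att = 3/4·(g−p) = 3/4·(4,5) = (3.0000,3.7500)
o1: d²=13 ≤ ρ²=48; F_rep = 29·(3,-2)/13² = (0.5148,-0.3432)
o2: d²=325 > ρ²=48 → inactive
o3: d²=277 > ρ²=48 → inactive
o4: d²=281 > ρ²=48 → inactive
F = F_att + ΣF_rep = (3.5148,3.4068)
Δp = p'−p = (0.4393,0.4259); α = Δx/Fx = (297/676) / (594/169) = 1/8
check: Δy/Fy = (2303/5408) / (2303/676) = 1/8 ✓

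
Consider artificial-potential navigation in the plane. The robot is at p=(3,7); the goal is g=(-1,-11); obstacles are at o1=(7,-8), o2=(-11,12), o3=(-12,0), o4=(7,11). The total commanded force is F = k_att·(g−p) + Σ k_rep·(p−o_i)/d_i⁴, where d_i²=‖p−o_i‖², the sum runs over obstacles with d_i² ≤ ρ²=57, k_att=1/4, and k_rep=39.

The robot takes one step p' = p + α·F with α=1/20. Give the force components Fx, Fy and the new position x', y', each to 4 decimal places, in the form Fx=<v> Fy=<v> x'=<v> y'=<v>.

Fx=-1.1523 Fy=-4.6523 x'=2.9424 y'=6.7674

F_att = 1/4·(g−p) = 1/4·(-4,-18) = (-1.0000,-4.5000)
o1: d²=241 > ρ²=57 → inactive
o2: d²=221 > ρ²=57 → inactive
o3: d²=274 > ρ²=57 → inactive
o4: d²=32 ≤ ρ²=57; F_rep = 39·(-4,-4)/32² = (-0.1523,-0.1523)
F = F_att + ΣF_rep = (-1.1523,-4.6523)
p' = p + 1/20·F = (2.9424,6.7674)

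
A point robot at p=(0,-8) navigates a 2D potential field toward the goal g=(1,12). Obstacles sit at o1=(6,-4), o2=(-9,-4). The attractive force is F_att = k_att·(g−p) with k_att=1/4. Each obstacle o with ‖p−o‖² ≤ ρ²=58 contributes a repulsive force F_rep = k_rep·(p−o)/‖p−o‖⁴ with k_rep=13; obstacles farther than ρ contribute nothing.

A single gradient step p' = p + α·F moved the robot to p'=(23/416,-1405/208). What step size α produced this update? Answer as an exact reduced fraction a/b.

F_att = 1/4·(g−p) = 1/4·(1,20) = (0.2500,5.0000)
o1: d²=52 ≤ ρ²=58; F_rep = 13·(-6,-4)/52² = (-0.0288,-0.0192)
o2: d²=97 > ρ²=58 → inactive
F = F_att + ΣF_rep = (0.2212,4.9808)
Δp = p'−p = (0.0553,1.2452); α = Δx/Fx = (23/416) / (23/104) = 1/4
check: Δy/Fy = (259/208) / (259/52) = 1/4 ✓

α = 1/4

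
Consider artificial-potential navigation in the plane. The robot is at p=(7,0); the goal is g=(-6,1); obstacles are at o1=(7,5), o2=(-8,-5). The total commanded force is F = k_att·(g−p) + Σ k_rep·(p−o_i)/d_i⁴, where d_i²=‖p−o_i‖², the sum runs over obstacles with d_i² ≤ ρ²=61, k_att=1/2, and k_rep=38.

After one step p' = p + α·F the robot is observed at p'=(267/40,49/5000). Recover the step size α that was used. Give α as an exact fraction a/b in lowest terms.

F_att = 1/2·(g−p) = 1/2·(-13,1) = (-6.5000,0.5000)
o1: d²=25 ≤ ρ²=61; F_rep = 38·(0,-5)/25² = (0.0000,-0.3040)
o2: d²=250 > ρ²=61 → inactive
F = F_att + ΣF_rep = (-6.5000,0.1960)
Δp = p'−p = (-0.3250,0.0098); α = Δx/Fx = (-13/40) / (-13/2) = 1/20
check: Δy/Fy = (49/5000) / (49/250) = 1/20 ✓

α = 1/20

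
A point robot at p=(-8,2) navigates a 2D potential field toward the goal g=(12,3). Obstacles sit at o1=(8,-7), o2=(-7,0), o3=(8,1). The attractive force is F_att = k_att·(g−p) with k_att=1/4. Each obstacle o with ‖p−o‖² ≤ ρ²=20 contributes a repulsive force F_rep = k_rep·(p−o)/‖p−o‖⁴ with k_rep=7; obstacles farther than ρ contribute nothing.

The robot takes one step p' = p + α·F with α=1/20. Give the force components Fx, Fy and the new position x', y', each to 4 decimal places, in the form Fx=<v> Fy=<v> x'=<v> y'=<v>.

F_att = 1/4·(g−p) = 1/4·(20,1) = (5.0000,0.2500)
o1: d²=337 > ρ²=20 → inactive
o2: d²=5 ≤ ρ²=20; F_rep = 7·(-1,2)/5² = (-0.2800,0.5600)
o3: d²=257 > ρ²=20 → inactive
F = F_att + ΣF_rep = (4.7200,0.8100)
p' = p + 1/20·F = (-7.7640,2.0405)

Fx=4.7200 Fy=0.8100 x'=-7.7640 y'=2.0405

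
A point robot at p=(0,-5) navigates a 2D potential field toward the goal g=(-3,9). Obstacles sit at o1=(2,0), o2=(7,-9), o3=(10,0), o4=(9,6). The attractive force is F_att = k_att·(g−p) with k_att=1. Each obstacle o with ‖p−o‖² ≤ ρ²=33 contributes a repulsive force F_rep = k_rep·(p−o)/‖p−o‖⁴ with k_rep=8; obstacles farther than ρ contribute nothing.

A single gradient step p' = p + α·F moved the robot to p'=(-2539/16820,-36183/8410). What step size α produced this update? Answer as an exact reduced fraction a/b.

α = 1/20

F_att = 1·(g−p) = 1·(-3,14) = (-3.0000,14.0000)
o1: d²=29 ≤ ρ²=33; F_rep = 8·(-2,-5)/29² = (-0.0190,-0.0476)
o2: d²=65 > ρ²=33 → inactive
o3: d²=125 > ρ²=33 → inactive
o4: d²=202 > ρ²=33 → inactive
F = F_att + ΣF_rep = (-3.0190,13.9524)
Δp = p'−p = (-0.1510,0.6976); α = Δx/Fx = (-2539/16820) / (-2539/841) = 1/20
check: Δy/Fy = (5867/8410) / (11734/841) = 1/20 ✓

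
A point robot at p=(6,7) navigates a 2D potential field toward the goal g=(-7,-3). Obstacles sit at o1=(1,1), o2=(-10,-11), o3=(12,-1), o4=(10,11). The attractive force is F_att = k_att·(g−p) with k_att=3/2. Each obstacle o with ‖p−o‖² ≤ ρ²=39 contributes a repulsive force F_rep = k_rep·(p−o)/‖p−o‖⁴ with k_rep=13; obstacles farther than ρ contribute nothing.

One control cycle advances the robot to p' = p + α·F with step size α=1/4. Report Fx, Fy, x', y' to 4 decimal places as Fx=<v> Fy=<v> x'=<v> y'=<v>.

F_att = 3/2·(g−p) = 3/2·(-13,-10) = (-19.5000,-15.0000)
o1: d²=61 > ρ²=39 → inactive
o2: d²=580 > ρ²=39 → inactive
o3: d²=100 > ρ²=39 → inactive
o4: d²=32 ≤ ρ²=39; F_rep = 13·(-4,-4)/32² = (-0.0508,-0.0508)
F = F_att + ΣF_rep = (-19.5508,-15.0508)
p' = p + 1/4·F = (1.1123,3.2373)

Fx=-19.5508 Fy=-15.0508 x'=1.1123 y'=3.2373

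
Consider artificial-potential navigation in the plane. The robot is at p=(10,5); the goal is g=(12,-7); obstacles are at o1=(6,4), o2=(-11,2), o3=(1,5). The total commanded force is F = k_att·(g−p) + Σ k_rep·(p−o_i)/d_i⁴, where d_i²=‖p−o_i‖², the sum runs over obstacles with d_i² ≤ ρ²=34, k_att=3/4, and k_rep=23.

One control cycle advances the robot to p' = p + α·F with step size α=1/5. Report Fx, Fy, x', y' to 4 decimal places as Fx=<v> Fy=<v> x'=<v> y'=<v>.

Fx=1.8183 Fy=-8.9204 x'=10.3637 y'=3.2159

F_att = 3/4·(g−p) = 3/4·(2,-12) = (1.5000,-9.0000)
o1: d²=17 ≤ ρ²=34; F_rep = 23·(4,1)/17² = (0.3183,0.0796)
o2: d²=450 > ρ²=34 → inactive
o3: d²=81 > ρ²=34 → inactive
F = F_att + ΣF_rep = (1.8183,-8.9204)
p' = p + 1/5·F = (10.3637,3.2159)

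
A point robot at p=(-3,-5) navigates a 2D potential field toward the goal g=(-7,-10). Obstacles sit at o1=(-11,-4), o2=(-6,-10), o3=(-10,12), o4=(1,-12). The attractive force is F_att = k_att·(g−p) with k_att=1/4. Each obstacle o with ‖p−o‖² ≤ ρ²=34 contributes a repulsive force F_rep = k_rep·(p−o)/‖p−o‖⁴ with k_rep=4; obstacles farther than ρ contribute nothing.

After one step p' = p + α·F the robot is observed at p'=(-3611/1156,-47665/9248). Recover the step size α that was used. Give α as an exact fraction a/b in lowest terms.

F_att = 1/4·(g−p) = 1/4·(-4,-5) = (-1.0000,-1.2500)
o1: d²=65 > ρ²=34 → inactive
o2: d²=34 ≤ ρ²=34; F_rep = 4·(3,5)/34² = (0.0104,0.0173)
o3: d²=338 > ρ²=34 → inactive
o4: d²=65 > ρ²=34 → inactive
F = F_att + ΣF_rep = (-0.9896,-1.2327)
Δp = p'−p = (-0.1237,-0.1541); α = Δx/Fx = (-143/1156) / (-286/289) = 1/8
check: Δy/Fy = (-1425/9248) / (-1425/1156) = 1/8 ✓

α = 1/8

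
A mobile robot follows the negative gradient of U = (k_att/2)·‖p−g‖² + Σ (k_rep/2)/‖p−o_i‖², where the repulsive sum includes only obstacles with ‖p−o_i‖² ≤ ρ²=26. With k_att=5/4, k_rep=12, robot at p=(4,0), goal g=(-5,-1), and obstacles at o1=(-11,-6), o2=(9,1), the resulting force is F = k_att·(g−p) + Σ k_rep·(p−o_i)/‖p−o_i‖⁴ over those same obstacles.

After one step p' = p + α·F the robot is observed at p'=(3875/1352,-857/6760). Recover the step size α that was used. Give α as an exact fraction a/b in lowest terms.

F_att = 5/4·(g−p) = 5/4·(-9,-1) = (-11.2500,-1.2500)
o1: d²=261 > ρ²=26 → inactive
o2: d²=26 ≤ ρ²=26; F_rep = 12·(-5,-1)/26² = (-0.0888,-0.0178)
F = F_att + ΣF_rep = (-11.3388,-1.2678)
Δp = p'−p = (-1.1339,-0.1268); α = Δx/Fx = (-1533/1352) / (-7665/676) = 1/10
check: Δy/Fy = (-857/6760) / (-857/676) = 1/10 ✓

α = 1/10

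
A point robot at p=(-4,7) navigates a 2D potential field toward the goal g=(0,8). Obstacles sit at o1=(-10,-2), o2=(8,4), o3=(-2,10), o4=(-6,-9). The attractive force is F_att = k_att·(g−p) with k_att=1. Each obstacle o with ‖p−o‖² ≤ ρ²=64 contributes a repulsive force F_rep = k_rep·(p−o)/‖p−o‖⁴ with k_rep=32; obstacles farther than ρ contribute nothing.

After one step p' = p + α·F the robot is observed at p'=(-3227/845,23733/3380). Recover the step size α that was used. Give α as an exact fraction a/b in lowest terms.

F_att = 1·(g−p) = 1·(4,1) = (4.0000,1.0000)
o1: d²=117 > ρ²=64 → inactive
o2: d²=153 > ρ²=64 → inactive
o3: d²=13 ≤ ρ²=64; F_rep = 32·(-2,-3)/13² = (-0.3787,-0.5680)
o4: d²=260 > ρ²=64 → inactive
F = F_att + ΣF_rep = (3.6213,0.4320)
Δp = p'−p = (0.1811,0.0216); α = Δx/Fx = (153/845) / (612/169) = 1/20
check: Δy/Fy = (73/3380) / (73/169) = 1/20 ✓

α = 1/20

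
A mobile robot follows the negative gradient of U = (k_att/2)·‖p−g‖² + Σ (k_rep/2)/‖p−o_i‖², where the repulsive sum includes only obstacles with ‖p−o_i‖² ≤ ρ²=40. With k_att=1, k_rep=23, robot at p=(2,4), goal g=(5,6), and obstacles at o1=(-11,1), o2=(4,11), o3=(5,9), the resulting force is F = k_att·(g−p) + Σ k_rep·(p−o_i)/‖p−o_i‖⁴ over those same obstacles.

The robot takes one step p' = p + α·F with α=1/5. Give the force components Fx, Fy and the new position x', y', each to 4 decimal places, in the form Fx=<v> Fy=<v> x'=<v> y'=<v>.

Fx=2.9403 Fy=1.9005 x'=2.5881 y'=4.3801

F_att = 1·(g−p) = 1·(3,2) = (3.0000,2.0000)
o1: d²=178 > ρ²=40 → inactive
o2: d²=53 > ρ²=40 → inactive
o3: d²=34 ≤ ρ²=40; F_rep = 23·(-3,-5)/34² = (-0.0597,-0.0995)
F = F_att + ΣF_rep = (2.9403,1.9005)
p' = p + 1/5·F = (2.5881,4.3801)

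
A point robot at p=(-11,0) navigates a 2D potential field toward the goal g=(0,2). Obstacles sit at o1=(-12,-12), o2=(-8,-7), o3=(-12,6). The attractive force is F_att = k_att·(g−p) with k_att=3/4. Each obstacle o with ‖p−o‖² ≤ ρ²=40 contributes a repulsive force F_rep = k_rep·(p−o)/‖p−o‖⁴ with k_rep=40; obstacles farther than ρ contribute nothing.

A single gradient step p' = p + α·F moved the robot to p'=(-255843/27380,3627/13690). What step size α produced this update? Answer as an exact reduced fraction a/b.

α = 1/5

F_att = 3/4·(g−p) = 3/4·(11,2) = (8.2500,1.5000)
o1: d²=145 > ρ²=40 → inactive
o2: d²=58 > ρ²=40 → inactive
o3: d²=37 ≤ ρ²=40; F_rep = 40·(1,-6)/37² = (0.0292,-0.1753)
F = F_att + ΣF_rep = (8.2792,1.3247)
Δp = p'−p = (1.6558,0.2649); α = Δx/Fx = (45337/27380) / (45337/5476) = 1/5
check: Δy/Fy = (3627/13690) / (3627/2738) = 1/5 ✓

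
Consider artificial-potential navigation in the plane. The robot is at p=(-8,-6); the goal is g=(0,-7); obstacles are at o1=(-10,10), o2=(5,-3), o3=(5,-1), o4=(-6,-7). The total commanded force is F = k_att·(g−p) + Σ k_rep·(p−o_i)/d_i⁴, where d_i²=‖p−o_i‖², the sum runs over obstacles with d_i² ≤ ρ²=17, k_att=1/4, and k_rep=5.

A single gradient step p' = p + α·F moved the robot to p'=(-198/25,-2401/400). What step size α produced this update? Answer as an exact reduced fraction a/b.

F_att = 1/4·(g−p) = 1/4·(8,-1) = (2.0000,-0.2500)
o1: d²=260 > ρ²=17 → inactive
o2: d²=178 > ρ²=17 → inactive
o3: d²=194 > ρ²=17 → inactive
o4: d²=5 ≤ ρ²=17; F_rep = 5·(-2,1)/5² = (-0.4000,0.2000)
F = F_att + ΣF_rep = (1.6000,-0.0500)
Δp = p'−p = (0.0800,-0.0025); α = Δx/Fx = (2/25) / (8/5) = 1/20
check: Δy/Fy = (-1/400) / (-1/20) = 1/20 ✓

α = 1/20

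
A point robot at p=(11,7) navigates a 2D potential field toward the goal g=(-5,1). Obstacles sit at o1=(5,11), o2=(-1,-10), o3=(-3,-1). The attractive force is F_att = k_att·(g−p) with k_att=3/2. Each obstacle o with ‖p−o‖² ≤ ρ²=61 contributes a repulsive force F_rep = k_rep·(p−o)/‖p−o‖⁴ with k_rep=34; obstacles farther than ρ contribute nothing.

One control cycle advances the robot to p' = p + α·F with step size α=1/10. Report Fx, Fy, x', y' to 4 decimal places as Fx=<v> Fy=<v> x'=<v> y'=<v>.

Fx=-23.9246 Fy=-9.0503 x'=8.6075 y'=6.0950

F_att = 3/2·(g−p) = 3/2·(-16,-6) = (-24.0000,-9.0000)
o1: d²=52 ≤ ρ²=61; F_rep = 34·(6,-4)/52² = (0.0754,-0.0503)
o2: d²=433 > ρ²=61 → inactive
o3: d²=260 > ρ²=61 → inactive
F = F_att + ΣF_rep = (-23.9246,-9.0503)
p' = p + 1/10·F = (8.6075,6.0950)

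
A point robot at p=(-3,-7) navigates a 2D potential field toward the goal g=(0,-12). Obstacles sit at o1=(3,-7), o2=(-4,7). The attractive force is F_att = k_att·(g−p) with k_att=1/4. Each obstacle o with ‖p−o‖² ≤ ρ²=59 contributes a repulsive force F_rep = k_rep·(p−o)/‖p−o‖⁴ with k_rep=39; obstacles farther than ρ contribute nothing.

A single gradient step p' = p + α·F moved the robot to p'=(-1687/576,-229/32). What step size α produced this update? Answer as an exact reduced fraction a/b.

α = 1/8

F_att = 1/4·(g−p) = 1/4·(3,-5) = (0.7500,-1.2500)
o1: d²=36 ≤ ρ²=59; F_rep = 39·(-6,0)/36² = (-0.1806,0.0000)
o2: d²=197 > ρ²=59 → inactive
F = F_att + ΣF_rep = (0.5694,-1.2500)
Δp = p'−p = (0.0712,-0.1562); α = Δx/Fx = (41/576) / (41/72) = 1/8
check: Δy/Fy = (-5/32) / (-5/4) = 1/8 ✓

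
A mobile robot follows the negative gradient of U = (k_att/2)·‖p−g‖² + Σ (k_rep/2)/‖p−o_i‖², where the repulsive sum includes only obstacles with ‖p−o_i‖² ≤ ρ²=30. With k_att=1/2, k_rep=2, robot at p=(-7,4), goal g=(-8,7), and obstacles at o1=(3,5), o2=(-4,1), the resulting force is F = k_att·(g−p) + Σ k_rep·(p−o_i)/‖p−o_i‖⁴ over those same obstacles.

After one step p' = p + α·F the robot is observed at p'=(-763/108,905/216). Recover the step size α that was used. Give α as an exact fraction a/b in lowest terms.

F_att = 1/2·(g−p) = 1/2·(-1,3) = (-0.5000,1.5000)
o1: d²=101 > ρ²=30 → inactive
o2: d²=18 ≤ ρ²=30; F_rep = 2·(-3,3)/18² = (-0.0185,0.0185)
F = F_att + ΣF_rep = (-0.5185,1.5185)
Δp = p'−p = (-0.0648,0.1898); α = Δx/Fx = (-7/108) / (-14/27) = 1/8
check: Δy/Fy = (41/216) / (41/27) = 1/8 ✓

α = 1/8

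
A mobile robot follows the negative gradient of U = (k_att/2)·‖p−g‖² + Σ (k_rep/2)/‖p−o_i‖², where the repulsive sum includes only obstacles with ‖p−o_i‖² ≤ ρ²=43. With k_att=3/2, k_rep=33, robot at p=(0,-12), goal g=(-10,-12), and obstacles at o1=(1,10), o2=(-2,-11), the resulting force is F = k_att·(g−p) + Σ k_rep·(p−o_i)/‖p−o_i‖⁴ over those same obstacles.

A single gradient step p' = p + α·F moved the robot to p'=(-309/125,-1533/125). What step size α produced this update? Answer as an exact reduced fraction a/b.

α = 1/5

F_att = 3/2·(g−p) = 3/2·(-10,0) = (-15.0000,0.0000)
o1: d²=485 > ρ²=43 → inactive
o2: d²=5 ≤ ρ²=43; F_rep = 33·(2,-1)/5² = (2.6400,-1.3200)
F = F_att + ΣF_rep = (-12.3600,-1.3200)
Δp = p'−p = (-2.4720,-0.2640); α = Δx/Fx = (-309/125) / (-309/25) = 1/5
check: Δy/Fy = (-33/125) / (-33/25) = 1/5 ✓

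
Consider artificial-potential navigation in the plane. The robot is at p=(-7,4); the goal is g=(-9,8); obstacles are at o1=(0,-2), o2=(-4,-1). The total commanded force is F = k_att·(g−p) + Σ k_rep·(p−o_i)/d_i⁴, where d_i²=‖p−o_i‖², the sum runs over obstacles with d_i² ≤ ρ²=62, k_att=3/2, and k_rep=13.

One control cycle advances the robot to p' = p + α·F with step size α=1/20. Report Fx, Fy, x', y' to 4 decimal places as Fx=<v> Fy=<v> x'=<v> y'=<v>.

F_att = 3/2·(g−p) = 3/2·(-2,4) = (-3.0000,6.0000)
o1: d²=85 > ρ²=62 → inactive
o2: d²=34 ≤ ρ²=62; F_rep = 13·(-3,5)/34² = (-0.0337,0.0562)
F = F_att + ΣF_rep = (-3.0337,6.0562)
p' = p + 1/20·F = (-7.1517,4.3028)

Fx=-3.0337 Fy=6.0562 x'=-7.1517 y'=4.3028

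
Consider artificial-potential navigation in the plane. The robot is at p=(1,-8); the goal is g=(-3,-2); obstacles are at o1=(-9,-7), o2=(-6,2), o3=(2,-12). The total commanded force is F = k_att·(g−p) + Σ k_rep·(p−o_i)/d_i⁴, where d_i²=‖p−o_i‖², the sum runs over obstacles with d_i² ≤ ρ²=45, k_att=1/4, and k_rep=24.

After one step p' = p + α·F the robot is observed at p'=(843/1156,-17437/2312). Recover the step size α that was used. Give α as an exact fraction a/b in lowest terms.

F_att = 1/4·(g−p) = 1/4·(-4,6) = (-1.0000,1.5000)
o1: d²=101 > ρ²=45 → inactive
o2: d²=149 > ρ²=45 → inactive
o3: d²=17 ≤ ρ²=45; F_rep = 24·(-1,4)/17² = (-0.0830,0.3322)
F = F_att + ΣF_rep = (-1.0830,1.8322)
Δp = p'−p = (-0.2708,0.4580); α = Δx/Fx = (-313/1156) / (-313/289) = 1/4
check: Δy/Fy = (1059/2312) / (1059/578) = 1/4 ✓

α = 1/4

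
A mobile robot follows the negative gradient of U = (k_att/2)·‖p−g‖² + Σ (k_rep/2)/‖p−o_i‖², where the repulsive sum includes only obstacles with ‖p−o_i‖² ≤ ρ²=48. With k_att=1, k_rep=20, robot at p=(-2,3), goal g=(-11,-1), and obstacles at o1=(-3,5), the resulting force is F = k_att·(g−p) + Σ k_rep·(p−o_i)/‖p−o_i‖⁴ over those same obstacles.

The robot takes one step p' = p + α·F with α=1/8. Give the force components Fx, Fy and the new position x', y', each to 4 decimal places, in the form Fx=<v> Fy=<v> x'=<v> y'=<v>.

Fx=-8.2000 Fy=-5.6000 x'=-3.0250 y'=2.3000

F_att = 1·(g−p) = 1·(-9,-4) = (-9.0000,-4.0000)
o1: d²=5 ≤ ρ²=48; F_rep = 20·(1,-2)/5² = (0.8000,-1.6000)
F = F_att + ΣF_rep = (-8.2000,-5.6000)
p' = p + 1/8·F = (-3.0250,2.3000)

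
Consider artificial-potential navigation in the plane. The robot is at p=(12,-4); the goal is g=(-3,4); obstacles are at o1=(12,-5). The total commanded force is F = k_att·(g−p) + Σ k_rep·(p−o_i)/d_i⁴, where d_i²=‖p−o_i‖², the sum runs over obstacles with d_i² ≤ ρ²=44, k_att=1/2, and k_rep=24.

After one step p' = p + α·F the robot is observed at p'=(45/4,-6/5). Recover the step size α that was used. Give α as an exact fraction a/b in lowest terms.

F_att = 1/2·(g−p) = 1/2·(-15,8) = (-7.5000,4.0000)
o1: d²=1 ≤ ρ²=44; F_rep = 24·(0,1)/1² = (0.0000,24.0000)
F = F_att + ΣF_rep = (-7.5000,28.0000)
Δp = p'−p = (-0.7500,2.8000); α = Δx/Fx = (-3/4) / (-15/2) = 1/10
check: Δy/Fy = (14/5) / (28) = 1/10 ✓

α = 1/10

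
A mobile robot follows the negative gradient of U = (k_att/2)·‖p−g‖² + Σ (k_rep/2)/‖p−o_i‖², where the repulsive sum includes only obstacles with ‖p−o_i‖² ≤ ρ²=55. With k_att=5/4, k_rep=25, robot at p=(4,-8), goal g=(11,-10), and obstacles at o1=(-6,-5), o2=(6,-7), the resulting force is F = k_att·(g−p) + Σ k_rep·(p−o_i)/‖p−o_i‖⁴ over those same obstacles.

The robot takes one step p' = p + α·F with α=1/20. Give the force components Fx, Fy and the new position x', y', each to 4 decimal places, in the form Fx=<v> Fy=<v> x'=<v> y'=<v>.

Fx=6.7500 Fy=-3.5000 x'=4.3375 y'=-8.1750

F_att = 5/4·(g−p) = 5/4·(7,-2) = (8.7500,-2.5000)
o1: d²=109 > ρ²=55 → inactive
o2: d²=5 ≤ ρ²=55; F_rep = 25·(-2,-1)/5² = (-2.0000,-1.0000)
F = F_att + ΣF_rep = (6.7500,-3.5000)
p' = p + 1/20·F = (4.3375,-8.1750)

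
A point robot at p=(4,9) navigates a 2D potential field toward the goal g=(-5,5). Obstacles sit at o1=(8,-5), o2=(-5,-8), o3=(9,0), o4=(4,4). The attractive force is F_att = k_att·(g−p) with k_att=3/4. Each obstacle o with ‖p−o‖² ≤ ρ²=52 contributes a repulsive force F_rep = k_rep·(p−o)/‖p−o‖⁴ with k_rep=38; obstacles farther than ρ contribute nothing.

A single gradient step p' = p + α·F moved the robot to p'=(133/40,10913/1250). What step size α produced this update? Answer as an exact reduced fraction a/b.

F_att = 3/4·(g−p) = 3/4·(-9,-4) = (-6.7500,-3.0000)
o1: d²=212 > ρ²=52 → inactive
o2: d²=370 > ρ²=52 → inactive
o3: d²=106 > ρ²=52 → inactive
o4: d²=25 ≤ ρ²=52; F_rep = 38·(0,5)/25² = (0.0000,0.3040)
F = F_att + ΣF_rep = (-6.7500,-2.6960)
Δp = p'−p = (-0.6750,-0.2696); α = Δx/Fx = (-27/40) / (-27/4) = 1/10
check: Δy/Fy = (-337/1250) / (-337/125) = 1/10 ✓

α = 1/10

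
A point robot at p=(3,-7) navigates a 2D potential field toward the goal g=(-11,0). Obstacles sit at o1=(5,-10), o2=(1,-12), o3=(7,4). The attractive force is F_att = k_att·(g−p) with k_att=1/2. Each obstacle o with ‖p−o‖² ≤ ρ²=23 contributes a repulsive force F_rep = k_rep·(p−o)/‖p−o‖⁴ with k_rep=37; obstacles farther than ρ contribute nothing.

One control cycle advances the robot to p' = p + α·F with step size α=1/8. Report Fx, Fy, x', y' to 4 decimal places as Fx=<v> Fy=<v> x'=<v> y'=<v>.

Fx=-7.4379 Fy=4.1568 x'=2.0703 y'=-6.4804

F_att = 1/2·(g−p) = 1/2·(-14,7) = (-7.0000,3.5000)
o1: d²=13 ≤ ρ²=23; F_rep = 37·(-2,3)/13² = (-0.4379,0.6568)
o2: d²=29 > ρ²=23 → inactive
o3: d²=137 > ρ²=23 → inactive
F = F_att + ΣF_rep = (-7.4379,4.1568)
p' = p + 1/8·F = (2.0703,-6.4804)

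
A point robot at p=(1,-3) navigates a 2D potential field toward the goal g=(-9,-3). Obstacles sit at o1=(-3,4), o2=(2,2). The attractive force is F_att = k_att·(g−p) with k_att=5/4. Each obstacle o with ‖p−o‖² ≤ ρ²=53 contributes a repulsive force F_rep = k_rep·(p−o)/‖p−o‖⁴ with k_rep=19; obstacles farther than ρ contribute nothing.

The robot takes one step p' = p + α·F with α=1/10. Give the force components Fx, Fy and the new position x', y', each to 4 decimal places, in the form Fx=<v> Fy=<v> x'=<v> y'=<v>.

Fx=-12.5281 Fy=-0.1405 x'=-0.2528 y'=-3.0141

F_att = 5/4·(g−p) = 5/4·(-10,0) = (-12.5000,0.0000)
o1: d²=65 > ρ²=53 → inactive
o2: d²=26 ≤ ρ²=53; F_rep = 19·(-1,-5)/26² = (-0.0281,-0.1405)
F = F_att + ΣF_rep = (-12.5281,-0.1405)
p' = p + 1/10·F = (-0.2528,-3.0141)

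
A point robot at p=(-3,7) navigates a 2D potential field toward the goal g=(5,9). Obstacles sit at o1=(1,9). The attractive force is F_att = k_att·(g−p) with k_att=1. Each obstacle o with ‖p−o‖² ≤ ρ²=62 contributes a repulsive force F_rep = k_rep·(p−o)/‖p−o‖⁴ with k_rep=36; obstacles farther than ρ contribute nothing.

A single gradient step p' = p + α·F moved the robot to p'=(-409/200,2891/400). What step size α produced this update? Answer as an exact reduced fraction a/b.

α = 1/8

F_att = 1·(g−p) = 1·(8,2) = (8.0000,2.0000)
o1: d²=20 ≤ ρ²=62; F_rep = 36·(-4,-2)/20² = (-0.3600,-0.1800)
F = F_att + ΣF_rep = (7.6400,1.8200)
Δp = p'−p = (0.9550,0.2275); α = Δx/Fx = (191/200) / (191/25) = 1/8
check: Δy/Fy = (91/400) / (91/50) = 1/8 ✓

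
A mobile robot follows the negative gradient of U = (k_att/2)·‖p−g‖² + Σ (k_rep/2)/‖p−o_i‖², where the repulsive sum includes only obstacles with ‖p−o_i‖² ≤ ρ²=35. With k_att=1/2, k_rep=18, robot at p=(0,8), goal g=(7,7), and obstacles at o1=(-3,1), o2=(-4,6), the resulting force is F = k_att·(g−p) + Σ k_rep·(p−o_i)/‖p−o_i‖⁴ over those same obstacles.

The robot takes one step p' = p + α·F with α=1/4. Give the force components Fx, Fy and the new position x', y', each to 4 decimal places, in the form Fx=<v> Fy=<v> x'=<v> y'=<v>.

Fx=3.6800 Fy=-0.4100 x'=0.9200 y'=7.8975

F_att = 1/2·(g−p) = 1/2·(7,-1) = (3.5000,-0.5000)
o1: d²=58 > ρ²=35 → inactive
o2: d²=20 ≤ ρ²=35; F_rep = 18·(4,2)/20² = (0.1800,0.0900)
F = F_att + ΣF_rep = (3.6800,-0.4100)
p' = p + 1/4·F = (0.9200,7.8975)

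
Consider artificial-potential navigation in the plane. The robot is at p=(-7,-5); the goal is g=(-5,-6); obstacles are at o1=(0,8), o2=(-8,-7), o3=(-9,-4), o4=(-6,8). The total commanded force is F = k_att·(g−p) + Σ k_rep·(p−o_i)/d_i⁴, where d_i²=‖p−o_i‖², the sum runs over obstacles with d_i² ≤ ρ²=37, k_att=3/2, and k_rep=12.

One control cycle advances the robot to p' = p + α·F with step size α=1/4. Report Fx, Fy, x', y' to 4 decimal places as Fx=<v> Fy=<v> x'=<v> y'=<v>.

Fx=4.4400 Fy=-1.0200 x'=-5.8900 y'=-5.2550

F_att = 3/2·(g−p) = 3/2·(2,-1) = (3.0000,-1.5000)
o1: d²=218 > ρ²=37 → inactive
o2: d²=5 ≤ ρ²=37; F_rep = 12·(1,2)/5² = (0.4800,0.9600)
o3: d²=5 ≤ ρ²=37; F_rep = 12·(2,-1)/5² = (0.9600,-0.4800)
o4: d²=170 > ρ²=37 → inactive
F = F_att + ΣF_rep = (4.4400,-1.0200)
p' = p + 1/4·F = (-5.8900,-5.2550)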